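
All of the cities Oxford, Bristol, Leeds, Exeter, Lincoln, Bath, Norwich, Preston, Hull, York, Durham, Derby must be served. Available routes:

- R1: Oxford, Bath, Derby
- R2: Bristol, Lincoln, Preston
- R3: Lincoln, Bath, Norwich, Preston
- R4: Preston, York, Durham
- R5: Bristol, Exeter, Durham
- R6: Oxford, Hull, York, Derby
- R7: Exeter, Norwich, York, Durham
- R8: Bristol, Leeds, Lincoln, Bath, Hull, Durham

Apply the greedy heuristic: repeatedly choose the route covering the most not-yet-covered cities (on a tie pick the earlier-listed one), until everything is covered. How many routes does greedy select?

4

Pick 1: R8 covers 6 new cities (Bristol, Leeds, Lincoln, Bath, Hull, Durham).
Pick 2: R6 covers 3 new cities (Oxford, York, Derby).
Pick 3: R3 covers 2 new cities (Norwich, Preston).
Pick 4: R5 covers 1 new cities (Exeter).
Greedy uses 4 routes.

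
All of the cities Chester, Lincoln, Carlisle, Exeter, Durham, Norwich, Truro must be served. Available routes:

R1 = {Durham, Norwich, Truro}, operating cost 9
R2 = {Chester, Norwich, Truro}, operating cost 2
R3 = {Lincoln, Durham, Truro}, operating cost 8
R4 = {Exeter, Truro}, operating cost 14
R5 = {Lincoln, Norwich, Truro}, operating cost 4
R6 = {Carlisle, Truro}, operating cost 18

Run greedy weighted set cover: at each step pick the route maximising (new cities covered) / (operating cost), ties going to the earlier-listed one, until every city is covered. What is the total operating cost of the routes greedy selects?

42

Pick 1: R2 adds 3 new (Chester, Norwich, Truro) at operating cost 2 (ratio 3/2).
Pick 2: R3 adds 2 new (Lincoln, Durham) at operating cost 8 (ratio 2/8).
Pick 3: R4 adds 1 new (Exeter) at operating cost 14 (ratio 1/14).
Pick 4: R6 adds 1 new (Carlisle) at operating cost 18 (ratio 1/18).
Greedy total operating cost: 2 + 8 + 14 + 18 = 42.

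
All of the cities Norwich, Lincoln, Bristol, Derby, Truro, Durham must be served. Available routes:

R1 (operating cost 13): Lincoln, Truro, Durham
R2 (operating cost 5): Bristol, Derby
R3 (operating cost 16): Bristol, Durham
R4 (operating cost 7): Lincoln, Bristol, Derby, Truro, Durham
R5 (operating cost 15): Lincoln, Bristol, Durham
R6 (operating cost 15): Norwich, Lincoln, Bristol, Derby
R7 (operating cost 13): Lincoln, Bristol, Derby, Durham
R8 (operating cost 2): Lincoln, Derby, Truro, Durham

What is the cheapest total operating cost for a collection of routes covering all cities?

R6, R8 cover every city at operating cost 15 + 2 = 17.
Any cover uses at least 2 routes; among all covering selections none totals below 17.
Greedy by coverage-per-operating cost would pick R8, R2, R6 for 22 — worse than the optimum 17.

17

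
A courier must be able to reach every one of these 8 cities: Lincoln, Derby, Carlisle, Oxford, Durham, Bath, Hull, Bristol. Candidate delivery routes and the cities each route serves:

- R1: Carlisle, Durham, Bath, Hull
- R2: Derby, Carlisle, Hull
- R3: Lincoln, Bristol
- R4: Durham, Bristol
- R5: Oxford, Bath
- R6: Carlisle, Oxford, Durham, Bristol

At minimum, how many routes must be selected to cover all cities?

4

R1, R2, R3, R5 together cover {Lincoln, Derby, Carlisle, Oxford, Durham, Bath, Hull, Bristol} — every city.
No 3 of the 6 routes cover everything (all 20 triples fall short), so 4 is minimum.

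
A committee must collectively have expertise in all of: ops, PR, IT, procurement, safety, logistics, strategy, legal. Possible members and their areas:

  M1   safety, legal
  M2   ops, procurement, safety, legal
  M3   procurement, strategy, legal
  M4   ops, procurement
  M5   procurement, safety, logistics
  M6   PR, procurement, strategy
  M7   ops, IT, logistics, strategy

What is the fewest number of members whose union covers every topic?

3

M1, M6, M7 together cover {ops, PR, IT, procurement, safety, logistics, strategy, legal} — every topic.
No 2 of the 7 members cover everything (all 21 pairs fall short), so 3 is minimum.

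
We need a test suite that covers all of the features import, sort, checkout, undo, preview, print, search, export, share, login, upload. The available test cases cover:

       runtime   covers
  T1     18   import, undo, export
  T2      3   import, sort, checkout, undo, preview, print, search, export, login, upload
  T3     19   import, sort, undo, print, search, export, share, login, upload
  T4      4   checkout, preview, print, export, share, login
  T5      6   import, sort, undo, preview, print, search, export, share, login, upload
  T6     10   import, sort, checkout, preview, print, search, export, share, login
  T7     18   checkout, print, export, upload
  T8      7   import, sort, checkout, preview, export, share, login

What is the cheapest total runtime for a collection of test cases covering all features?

T2, T4 cover every feature at runtime 3 + 4 = 7.
Any cover uses at least 2 test cases; among all covering selections none totals below 7.

7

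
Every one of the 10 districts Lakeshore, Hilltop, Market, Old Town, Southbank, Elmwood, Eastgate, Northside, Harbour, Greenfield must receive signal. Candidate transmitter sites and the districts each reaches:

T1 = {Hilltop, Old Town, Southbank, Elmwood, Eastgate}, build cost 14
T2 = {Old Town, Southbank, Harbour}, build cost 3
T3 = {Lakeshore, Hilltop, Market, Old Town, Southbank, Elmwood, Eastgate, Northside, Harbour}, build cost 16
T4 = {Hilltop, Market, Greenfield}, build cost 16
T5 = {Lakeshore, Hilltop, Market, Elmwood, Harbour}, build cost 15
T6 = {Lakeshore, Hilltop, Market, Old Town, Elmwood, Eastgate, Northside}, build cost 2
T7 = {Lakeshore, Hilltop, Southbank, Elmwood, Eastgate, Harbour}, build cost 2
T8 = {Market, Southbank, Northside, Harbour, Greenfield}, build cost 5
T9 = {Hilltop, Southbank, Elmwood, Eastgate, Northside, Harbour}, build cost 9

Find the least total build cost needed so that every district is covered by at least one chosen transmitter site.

7

T6, T8 cover every district at build cost 2 + 5 = 7.
Any cover uses at least 2 transmitter sites; among all covering selections none totals below 7.
Greedy by coverage-per-build cost would pick T6, T7, T8 for 9 — worse than the optimum 7.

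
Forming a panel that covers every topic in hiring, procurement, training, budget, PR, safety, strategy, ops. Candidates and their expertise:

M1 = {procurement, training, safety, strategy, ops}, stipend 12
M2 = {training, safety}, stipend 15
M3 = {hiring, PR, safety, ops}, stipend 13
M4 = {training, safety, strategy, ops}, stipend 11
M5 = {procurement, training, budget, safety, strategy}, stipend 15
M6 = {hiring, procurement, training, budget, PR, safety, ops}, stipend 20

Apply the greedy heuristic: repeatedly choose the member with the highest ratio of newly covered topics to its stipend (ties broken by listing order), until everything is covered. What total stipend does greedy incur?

40

Pick 1: M1 adds 5 new (procurement, training, safety, strategy, ops) at stipend 12 (ratio 5/12).
Pick 2: M3 adds 2 new (hiring, PR) at stipend 13 (ratio 2/13).
Pick 3: M5 adds 1 new (budget) at stipend 15 (ratio 1/15).
Greedy total stipend: 12 + 13 + 15 = 40. (The true optimum is 28, so greedy overshoots here.)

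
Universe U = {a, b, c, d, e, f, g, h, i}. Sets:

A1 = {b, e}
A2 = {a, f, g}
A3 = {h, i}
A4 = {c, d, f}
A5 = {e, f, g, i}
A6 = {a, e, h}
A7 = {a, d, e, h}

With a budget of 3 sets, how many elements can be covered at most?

Choosing A1, A5, A7 covers {a, b, d, e, f, g, h, i} — 8 elements.
No choice of 3 sets does better; here c is left uncovered.

8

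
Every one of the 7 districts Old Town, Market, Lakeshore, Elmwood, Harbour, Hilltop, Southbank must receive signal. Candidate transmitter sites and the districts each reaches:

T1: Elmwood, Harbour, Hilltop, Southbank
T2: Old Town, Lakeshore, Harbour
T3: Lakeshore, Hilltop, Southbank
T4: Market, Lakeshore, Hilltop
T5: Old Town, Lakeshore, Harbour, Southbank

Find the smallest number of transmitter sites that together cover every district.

T1, T2, T4 together cover {Old Town, Market, Lakeshore, Elmwood, Harbour, Hilltop, Southbank} — every district.
No 2 of the 5 transmitter sites cover everything (all 10 pairs fall short), so 3 is minimum.

3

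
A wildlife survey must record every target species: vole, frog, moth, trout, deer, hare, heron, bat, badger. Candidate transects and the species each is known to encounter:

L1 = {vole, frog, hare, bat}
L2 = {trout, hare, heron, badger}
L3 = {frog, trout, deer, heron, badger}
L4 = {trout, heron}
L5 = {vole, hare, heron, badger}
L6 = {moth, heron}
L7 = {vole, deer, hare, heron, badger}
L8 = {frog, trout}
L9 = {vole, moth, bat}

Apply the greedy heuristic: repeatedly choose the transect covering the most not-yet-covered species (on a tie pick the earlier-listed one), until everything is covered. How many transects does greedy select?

3

Pick 1: L3 covers 5 new species (frog, trout, deer, heron, badger).
Pick 2: L1 covers 3 new species (vole, hare, bat).
Pick 3: L6 covers 1 new species (moth).
Greedy uses 3 transects.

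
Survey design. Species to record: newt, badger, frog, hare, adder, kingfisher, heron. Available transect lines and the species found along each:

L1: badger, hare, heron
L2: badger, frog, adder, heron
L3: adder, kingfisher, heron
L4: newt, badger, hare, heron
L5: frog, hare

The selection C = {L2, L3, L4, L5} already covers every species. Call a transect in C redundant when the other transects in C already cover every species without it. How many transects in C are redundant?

2

Drop L2: the rest still cover every species — redundant.
Drop L3: kingfisher uncovered — not redundant.
Drop L4: newt uncovered — not redundant.
Drop L5: the rest still cover every species — redundant.
2 redundant: L2, L5.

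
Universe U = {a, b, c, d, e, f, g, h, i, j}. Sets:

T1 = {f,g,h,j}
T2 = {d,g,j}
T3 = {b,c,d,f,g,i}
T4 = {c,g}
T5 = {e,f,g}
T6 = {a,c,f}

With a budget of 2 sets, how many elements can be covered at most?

Choosing T1, T3 covers {b, c, d, f, g, h, i, j} — 8 elements.
No choice of 2 sets does better; here a, e are left uncovered.

8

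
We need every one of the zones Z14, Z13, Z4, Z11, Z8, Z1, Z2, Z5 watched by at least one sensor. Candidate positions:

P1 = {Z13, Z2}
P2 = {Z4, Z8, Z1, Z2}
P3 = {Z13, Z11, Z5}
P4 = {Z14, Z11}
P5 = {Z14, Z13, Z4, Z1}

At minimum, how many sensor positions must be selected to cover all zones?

3

P2, P3, P4 together cover {Z14, Z13, Z4, Z11, Z8, Z1, Z2, Z5} — every zone.
No 2 of the 5 sensor positions cover everything (all 10 pairs fall short), so 3 is minimum.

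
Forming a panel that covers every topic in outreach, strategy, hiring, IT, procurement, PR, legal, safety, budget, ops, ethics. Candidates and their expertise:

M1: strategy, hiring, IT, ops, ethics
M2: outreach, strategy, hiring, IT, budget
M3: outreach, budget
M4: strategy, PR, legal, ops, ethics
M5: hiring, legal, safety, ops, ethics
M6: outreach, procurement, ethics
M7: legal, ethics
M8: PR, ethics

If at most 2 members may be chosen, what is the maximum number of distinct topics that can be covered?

Choosing M2, M4 covers {outreach, strategy, hiring, IT, PR, legal, budget, ops, ethics} — 9 topics.
No choice of 2 members does better; here procurement, safety are left uncovered.

9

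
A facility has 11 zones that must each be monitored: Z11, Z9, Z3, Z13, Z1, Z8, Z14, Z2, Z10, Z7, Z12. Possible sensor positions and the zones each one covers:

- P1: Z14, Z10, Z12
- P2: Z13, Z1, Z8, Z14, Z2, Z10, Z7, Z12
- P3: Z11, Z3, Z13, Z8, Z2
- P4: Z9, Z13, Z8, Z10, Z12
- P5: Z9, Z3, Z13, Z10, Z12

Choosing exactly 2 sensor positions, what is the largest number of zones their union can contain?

Choosing P2, P3 covers {Z11, Z3, Z13, Z1, Z8, Z14, Z2, Z10, Z7, Z12} — 10 zones.
No choice of 2 sensor positions does better; here Z9 is left uncovered.

10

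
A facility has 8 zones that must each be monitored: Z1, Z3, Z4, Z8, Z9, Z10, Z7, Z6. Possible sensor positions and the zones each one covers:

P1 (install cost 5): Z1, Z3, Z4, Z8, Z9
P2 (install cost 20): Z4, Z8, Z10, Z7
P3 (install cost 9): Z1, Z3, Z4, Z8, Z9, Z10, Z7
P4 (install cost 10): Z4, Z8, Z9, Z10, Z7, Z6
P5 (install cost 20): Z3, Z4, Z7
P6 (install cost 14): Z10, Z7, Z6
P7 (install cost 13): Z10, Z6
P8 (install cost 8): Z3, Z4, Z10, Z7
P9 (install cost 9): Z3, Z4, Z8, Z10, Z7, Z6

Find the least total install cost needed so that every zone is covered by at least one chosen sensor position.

14

P1, P9 cover every zone at install cost 5 + 9 = 14.
Any cover uses at least 2 sensor positions; among all covering selections none totals below 14.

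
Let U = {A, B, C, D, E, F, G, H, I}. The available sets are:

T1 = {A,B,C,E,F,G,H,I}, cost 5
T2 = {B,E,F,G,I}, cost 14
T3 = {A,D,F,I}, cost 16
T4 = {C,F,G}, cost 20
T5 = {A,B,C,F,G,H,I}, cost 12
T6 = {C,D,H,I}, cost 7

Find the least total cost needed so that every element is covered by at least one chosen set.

T1, T6 cover every element at cost 5 + 7 = 12.
Any cover uses at least 2 sets; among all covering selections none totals below 12.

12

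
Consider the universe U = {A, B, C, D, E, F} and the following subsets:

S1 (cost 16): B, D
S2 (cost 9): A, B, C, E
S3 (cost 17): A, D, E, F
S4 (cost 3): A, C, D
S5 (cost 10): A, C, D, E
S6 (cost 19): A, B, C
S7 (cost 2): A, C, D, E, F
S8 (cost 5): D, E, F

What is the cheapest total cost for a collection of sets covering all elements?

11

S2, S7 cover every element at cost 9 + 2 = 11.
Any cover uses at least 2 sets; among all covering selections none totals below 11.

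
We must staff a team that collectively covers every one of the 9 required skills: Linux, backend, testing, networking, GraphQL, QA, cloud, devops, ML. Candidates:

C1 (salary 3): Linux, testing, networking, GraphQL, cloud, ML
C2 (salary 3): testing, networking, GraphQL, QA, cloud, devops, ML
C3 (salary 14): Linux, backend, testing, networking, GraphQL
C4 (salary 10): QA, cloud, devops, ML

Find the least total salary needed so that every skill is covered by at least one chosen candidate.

17

C2, C3 cover every skill at salary 3 + 14 = 17.
Any cover uses at least 2 candidates; among all covering selections none totals below 17.
Greedy by coverage-per-salary would pick C2, C1, C3 for 20 — worse than the optimum 17.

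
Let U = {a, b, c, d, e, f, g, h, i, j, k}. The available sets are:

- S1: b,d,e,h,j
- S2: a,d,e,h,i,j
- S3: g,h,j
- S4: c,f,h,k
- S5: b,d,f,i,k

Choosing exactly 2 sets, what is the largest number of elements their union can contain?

Choosing S2, S4 covers {a, c, d, e, f, h, i, j, k} — 9 elements.
No choice of 2 sets does better; here b, g are left uncovered.

9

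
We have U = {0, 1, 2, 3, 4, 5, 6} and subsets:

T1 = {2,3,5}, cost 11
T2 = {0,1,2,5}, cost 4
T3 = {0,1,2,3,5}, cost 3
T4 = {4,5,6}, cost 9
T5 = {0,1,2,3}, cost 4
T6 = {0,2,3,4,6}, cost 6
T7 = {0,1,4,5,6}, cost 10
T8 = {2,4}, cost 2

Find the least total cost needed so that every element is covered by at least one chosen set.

9

T3, T6 cover every element at cost 3 + 6 = 9.
Any cover uses at least 2 sets; among all covering selections none totals below 9.
Greedy by coverage-per-cost would pick T3, T8, T6 for 11 — worse than the optimum 9.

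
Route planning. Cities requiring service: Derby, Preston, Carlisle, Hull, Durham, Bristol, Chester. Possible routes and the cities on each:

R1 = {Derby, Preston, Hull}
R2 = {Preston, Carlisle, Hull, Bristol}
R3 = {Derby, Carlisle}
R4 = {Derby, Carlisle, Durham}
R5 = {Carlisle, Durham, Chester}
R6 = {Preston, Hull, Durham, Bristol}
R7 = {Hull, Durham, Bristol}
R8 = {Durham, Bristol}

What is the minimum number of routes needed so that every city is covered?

3

R1, R2, R5 together cover {Derby, Preston, Carlisle, Hull, Durham, Bristol, Chester} — every city.
No 2 of the 8 routes cover everything (all 28 pairs fall short), so 3 is minimum.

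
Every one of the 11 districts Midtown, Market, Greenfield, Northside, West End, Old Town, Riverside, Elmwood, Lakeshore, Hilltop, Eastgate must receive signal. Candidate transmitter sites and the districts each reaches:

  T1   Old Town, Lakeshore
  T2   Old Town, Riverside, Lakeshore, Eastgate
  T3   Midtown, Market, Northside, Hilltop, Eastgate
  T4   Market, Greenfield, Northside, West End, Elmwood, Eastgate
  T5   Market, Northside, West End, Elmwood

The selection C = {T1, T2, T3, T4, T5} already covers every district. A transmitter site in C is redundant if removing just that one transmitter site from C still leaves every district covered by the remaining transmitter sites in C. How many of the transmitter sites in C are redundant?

Drop T1: the rest still cover every district — redundant.
Drop T2: Riverside uncovered — not redundant.
Drop T3: Midtown, Hilltop uncovered — not redundant.
Drop T4: Greenfield uncovered — not redundant.
Drop T5: the rest still cover every district — redundant.
2 redundant: T1, T5.

2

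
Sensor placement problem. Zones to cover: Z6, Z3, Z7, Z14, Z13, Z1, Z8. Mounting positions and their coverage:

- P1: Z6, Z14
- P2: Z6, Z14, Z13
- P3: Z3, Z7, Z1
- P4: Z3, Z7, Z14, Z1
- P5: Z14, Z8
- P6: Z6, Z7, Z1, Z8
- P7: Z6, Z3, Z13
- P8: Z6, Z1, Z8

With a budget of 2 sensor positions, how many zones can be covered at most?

6

Choosing P2, P3 covers {Z6, Z3, Z7, Z14, Z13, Z1} — 6 zones.
No choice of 2 sensor positions does better; here Z8 is left uncovered.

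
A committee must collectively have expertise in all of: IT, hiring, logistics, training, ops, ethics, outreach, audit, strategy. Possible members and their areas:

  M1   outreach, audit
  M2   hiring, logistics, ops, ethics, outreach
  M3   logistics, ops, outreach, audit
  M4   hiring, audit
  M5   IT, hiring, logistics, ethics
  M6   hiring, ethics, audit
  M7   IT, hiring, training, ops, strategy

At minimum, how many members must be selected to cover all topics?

M1, M2, M7 together cover {IT, hiring, logistics, training, ops, ethics, outreach, audit, strategy} — every topic.
No 2 of the 7 members cover everything (all 21 pairs fall short), so 3 is minimum.

3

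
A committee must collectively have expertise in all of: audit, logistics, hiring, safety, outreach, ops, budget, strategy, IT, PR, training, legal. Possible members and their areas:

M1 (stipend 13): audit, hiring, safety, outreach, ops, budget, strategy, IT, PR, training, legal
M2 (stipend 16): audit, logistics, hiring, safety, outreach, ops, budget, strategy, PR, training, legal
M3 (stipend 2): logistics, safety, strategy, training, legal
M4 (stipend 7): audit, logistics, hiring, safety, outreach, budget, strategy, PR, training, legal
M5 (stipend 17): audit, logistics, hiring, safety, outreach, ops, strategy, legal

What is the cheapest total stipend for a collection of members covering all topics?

M1, M3 cover every topic at stipend 13 + 2 = 15.
Any cover uses at least 2 members; among all covering selections none totals below 15.
Greedy by coverage-per-stipend would pick M3, M4, M1 for 22 — worse than the optimum 15.

15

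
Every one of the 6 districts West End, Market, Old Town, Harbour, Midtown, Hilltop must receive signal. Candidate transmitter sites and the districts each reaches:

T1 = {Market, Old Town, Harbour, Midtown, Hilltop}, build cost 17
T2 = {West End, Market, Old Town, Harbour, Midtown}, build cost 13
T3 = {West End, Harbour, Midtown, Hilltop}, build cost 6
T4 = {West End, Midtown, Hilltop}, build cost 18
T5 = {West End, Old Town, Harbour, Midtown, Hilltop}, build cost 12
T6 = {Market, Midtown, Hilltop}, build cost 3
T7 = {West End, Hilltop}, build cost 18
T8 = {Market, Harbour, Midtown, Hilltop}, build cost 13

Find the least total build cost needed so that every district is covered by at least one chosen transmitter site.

T5, T6 cover every district at build cost 12 + 3 = 15.
Any cover uses at least 2 transmitter sites; among all covering selections none totals below 15.
Greedy by coverage-per-build cost would pick T6, T3, T5 for 21 — worse than the optimum 15.

15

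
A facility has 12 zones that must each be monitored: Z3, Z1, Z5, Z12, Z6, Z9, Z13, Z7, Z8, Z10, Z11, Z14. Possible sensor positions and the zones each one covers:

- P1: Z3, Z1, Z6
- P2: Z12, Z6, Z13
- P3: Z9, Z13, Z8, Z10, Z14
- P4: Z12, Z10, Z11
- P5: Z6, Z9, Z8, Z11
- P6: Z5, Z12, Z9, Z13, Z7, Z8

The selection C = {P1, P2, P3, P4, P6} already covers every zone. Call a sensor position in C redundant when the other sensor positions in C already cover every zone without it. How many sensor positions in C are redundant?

1

Drop P1: Z3, Z1 uncovered — not redundant.
Drop P2: the rest still cover every zone — redundant.
Drop P3: Z14 uncovered — not redundant.
Drop P4: Z11 uncovered — not redundant.
Drop P6: Z5, Z7 uncovered — not redundant.
1 redundant: P2.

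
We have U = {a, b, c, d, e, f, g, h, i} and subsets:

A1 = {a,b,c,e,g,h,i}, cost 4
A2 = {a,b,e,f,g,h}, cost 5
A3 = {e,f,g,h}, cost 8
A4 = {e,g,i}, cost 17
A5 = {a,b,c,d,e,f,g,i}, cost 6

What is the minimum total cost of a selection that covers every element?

10

A1, A5 cover every element at cost 4 + 6 = 10.
Any cover uses at least 2 sets; among all covering selections none totals below 10.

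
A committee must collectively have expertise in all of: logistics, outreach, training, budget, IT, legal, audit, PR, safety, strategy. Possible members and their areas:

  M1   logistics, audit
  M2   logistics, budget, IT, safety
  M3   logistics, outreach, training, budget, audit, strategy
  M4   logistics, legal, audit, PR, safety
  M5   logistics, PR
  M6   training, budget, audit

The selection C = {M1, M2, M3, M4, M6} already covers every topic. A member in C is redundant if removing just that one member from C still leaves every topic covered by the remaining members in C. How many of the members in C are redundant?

Drop M1: the rest still cover every topic — redundant.
Drop M2: IT uncovered — not redundant.
Drop M3: outreach, strategy uncovered — not redundant.
Drop M4: legal, PR uncovered — not redundant.
Drop M6: the rest still cover every topic — redundant.
2 redundant: M1, M6.

2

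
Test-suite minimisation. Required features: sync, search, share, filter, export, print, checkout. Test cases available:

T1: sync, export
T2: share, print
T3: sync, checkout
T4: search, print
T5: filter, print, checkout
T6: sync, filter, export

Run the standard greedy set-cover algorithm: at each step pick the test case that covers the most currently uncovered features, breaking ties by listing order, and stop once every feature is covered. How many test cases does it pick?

4

Pick 1: T5 covers 3 new features (filter, print, checkout).
Pick 2: T1 covers 2 new features (sync, export).
Pick 3: T2 covers 1 new features (share).
Pick 4: T4 covers 1 new features (search).
Greedy uses 4 test cases.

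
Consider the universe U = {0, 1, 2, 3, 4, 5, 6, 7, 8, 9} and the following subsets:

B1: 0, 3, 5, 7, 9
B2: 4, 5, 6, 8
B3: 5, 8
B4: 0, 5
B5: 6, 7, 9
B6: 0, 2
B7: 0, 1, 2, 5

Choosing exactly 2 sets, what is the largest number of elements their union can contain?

8

Choosing B1, B2 covers {0, 3, 4, 5, 6, 7, 8, 9} — 8 elements.
No choice of 2 sets does better; here 1, 2 are left uncovered.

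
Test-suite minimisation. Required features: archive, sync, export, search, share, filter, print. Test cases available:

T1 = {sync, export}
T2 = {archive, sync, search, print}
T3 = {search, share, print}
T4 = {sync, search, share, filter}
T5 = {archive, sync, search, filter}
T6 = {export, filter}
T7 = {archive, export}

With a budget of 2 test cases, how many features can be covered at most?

Choosing T2, T4 covers {archive, sync, search, share, filter, print} — 6 features.
No choice of 2 test cases does better; here export is left uncovered.

6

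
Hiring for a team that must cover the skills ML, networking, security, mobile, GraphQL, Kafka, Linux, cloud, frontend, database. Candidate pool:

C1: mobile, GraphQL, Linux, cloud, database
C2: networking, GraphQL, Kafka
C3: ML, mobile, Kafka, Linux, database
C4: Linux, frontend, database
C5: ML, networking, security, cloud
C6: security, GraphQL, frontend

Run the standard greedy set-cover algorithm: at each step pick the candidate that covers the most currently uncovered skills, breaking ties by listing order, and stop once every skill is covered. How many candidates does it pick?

4

Pick 1: C1 covers 5 new skills (mobile, GraphQL, Linux, cloud, database).
Pick 2: C5 covers 3 new skills (ML, networking, security).
Pick 3: C2 covers 1 new skills (Kafka).
Pick 4: C4 covers 1 new skills (frontend).
Greedy uses 4 candidates. (The true minimum is 3.)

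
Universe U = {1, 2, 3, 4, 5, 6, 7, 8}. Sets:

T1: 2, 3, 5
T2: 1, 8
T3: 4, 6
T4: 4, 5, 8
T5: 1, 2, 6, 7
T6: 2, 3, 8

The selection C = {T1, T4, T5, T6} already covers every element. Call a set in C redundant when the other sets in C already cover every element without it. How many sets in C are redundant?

2

Drop T1: the rest still cover every element — redundant.
Drop T4: 4 uncovered — not redundant.
Drop T5: 1, 6, 7 uncovered — not redundant.
Drop T6: the rest still cover every element — redundant.
2 redundant: T1, T6.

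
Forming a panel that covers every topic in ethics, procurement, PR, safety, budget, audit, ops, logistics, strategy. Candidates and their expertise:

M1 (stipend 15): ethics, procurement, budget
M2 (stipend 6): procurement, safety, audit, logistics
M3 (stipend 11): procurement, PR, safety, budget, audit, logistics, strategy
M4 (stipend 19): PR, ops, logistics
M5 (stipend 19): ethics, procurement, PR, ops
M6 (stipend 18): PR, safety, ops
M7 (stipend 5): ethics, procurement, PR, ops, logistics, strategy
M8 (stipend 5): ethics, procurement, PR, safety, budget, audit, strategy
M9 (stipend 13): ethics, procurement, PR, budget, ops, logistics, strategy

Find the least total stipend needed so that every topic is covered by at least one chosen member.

10

M7, M8 cover every topic at stipend 5 + 5 = 10.
Any cover uses at least 2 members; among all covering selections none totals below 10.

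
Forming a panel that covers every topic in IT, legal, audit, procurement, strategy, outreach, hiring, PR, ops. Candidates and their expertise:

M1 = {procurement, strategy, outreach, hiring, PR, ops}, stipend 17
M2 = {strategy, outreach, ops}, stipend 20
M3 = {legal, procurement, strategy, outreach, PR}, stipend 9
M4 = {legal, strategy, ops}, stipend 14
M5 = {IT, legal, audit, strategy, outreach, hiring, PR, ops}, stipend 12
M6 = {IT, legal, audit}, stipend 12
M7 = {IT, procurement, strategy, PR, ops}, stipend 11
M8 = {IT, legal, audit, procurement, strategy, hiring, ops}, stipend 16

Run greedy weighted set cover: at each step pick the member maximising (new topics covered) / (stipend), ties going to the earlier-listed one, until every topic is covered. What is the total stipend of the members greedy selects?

Pick 1: M5 adds 8 new (IT, legal, audit, strategy, outreach, hiring, PR, ops) at stipend 12 (ratio 8/12).
Pick 2: M3 adds 1 new (procurement) at stipend 9 (ratio 1/9).
Greedy total stipend: 12 + 9 = 21.

21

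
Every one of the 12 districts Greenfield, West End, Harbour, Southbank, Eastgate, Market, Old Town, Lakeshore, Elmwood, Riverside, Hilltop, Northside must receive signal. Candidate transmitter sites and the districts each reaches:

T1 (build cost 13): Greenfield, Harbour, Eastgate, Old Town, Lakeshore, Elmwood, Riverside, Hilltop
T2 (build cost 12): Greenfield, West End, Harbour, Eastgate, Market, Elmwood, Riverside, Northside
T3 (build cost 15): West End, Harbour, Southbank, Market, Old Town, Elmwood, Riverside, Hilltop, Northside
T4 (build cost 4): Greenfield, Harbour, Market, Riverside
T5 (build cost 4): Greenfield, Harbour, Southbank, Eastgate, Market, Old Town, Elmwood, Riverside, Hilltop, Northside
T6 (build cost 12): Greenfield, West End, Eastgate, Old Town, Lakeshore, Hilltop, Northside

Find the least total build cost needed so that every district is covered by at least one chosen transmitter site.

T5, T6 cover every district at build cost 4 + 12 = 16.
Any cover uses at least 2 transmitter sites; among all covering selections none totals below 16.

16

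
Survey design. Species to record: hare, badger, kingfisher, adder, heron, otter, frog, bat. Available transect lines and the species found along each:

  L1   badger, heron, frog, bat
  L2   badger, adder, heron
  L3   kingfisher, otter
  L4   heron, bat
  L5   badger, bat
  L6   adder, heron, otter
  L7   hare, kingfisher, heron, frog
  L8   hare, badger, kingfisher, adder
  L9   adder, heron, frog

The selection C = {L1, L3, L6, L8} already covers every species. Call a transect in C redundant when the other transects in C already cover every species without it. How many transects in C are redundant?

Drop L1: frog, bat uncovered — not redundant.
Drop L3: the rest still cover every species — redundant.
Drop L6: the rest still cover every species — redundant.
Drop L8: hare uncovered — not redundant.
2 redundant: L3, L6.

2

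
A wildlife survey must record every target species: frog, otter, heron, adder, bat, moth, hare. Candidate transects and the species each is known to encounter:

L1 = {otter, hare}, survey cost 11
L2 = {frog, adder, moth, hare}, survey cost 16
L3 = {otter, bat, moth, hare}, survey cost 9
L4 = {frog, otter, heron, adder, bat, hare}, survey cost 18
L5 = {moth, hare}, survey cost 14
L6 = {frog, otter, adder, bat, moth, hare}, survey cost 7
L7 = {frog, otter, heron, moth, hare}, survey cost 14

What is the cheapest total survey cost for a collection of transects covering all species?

21

L6, L7 cover every species at survey cost 7 + 14 = 21.
Any cover uses at least 2 transects; among all covering selections none totals below 21.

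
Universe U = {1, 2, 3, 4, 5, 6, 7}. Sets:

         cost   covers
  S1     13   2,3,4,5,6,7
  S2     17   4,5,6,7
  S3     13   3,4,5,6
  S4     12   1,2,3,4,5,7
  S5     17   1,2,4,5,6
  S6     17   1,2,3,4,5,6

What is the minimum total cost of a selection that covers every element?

25

S1, S4 cover every element at cost 13 + 12 = 25.
Any cover uses at least 2 sets; among all covering selections none totals below 25.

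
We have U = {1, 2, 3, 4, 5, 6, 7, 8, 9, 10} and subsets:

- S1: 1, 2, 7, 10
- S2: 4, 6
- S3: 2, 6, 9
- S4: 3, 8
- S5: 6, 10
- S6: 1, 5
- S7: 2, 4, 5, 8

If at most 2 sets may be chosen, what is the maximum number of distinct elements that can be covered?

Choosing S1, S7 covers {1, 2, 4, 5, 7, 8, 10} — 7 elements.
No choice of 2 sets does better; here 3, 6, 9 are left uncovered.

7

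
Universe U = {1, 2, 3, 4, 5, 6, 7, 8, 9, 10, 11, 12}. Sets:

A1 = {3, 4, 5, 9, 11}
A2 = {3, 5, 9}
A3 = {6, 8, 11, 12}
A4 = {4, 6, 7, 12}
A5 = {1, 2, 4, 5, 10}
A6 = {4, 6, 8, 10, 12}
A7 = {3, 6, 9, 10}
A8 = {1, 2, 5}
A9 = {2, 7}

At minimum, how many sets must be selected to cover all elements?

4

A1, A3, A4, A5 together cover {1, 2, 3, 4, 5, 6, 7, 8, 9, 10, 11, 12} — every element.
No 3 of the 9 sets cover everything (all 84 triples fall short), so 4 is minimum.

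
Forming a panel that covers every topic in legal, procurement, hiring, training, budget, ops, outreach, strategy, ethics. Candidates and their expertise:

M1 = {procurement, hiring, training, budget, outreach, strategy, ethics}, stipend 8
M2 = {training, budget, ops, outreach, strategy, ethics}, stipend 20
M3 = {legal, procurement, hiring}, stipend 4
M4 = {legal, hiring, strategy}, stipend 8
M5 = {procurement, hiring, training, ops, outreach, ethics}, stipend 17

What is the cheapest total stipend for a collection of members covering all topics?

24

M2, M3 cover every topic at stipend 20 + 4 = 24.
Any cover uses at least 2 members; among all covering selections none totals below 24.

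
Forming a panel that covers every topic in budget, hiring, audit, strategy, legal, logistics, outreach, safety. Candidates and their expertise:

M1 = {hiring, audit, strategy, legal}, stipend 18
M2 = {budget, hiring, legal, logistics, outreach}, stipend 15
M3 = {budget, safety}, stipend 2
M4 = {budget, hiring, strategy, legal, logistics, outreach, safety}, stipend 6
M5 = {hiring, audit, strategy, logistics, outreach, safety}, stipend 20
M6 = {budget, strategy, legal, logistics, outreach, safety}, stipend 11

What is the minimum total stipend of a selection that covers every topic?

24

M1, M4 cover every topic at stipend 18 + 6 = 24.
Any cover uses at least 2 members; among all covering selections none totals below 24.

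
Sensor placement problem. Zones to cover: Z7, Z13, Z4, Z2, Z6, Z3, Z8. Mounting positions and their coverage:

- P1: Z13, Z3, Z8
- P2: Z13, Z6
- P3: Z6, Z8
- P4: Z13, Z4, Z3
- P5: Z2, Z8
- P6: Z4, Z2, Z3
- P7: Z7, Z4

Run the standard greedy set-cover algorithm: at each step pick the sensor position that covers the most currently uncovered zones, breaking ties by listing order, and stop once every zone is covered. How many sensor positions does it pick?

Pick 1: P1 covers 3 new zones (Z13, Z3, Z8).
Pick 2: P6 covers 2 new zones (Z4, Z2).
Pick 3: P2 covers 1 new zones (Z6).
Pick 4: P7 covers 1 new zones (Z7).
Greedy uses 4 sensor positions.

4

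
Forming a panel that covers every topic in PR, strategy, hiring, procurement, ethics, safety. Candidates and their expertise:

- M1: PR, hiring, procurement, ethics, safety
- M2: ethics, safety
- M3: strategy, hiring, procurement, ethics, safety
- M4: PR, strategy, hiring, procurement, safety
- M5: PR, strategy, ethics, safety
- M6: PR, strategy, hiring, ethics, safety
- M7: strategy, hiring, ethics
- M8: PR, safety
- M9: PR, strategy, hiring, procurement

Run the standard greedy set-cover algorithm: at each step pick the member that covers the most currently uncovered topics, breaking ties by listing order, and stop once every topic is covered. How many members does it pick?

2

Pick 1: M1 covers 5 new topics (PR, hiring, procurement, ethics, safety).
Pick 2: M3 covers 1 new topics (strategy).
Greedy uses 2 members.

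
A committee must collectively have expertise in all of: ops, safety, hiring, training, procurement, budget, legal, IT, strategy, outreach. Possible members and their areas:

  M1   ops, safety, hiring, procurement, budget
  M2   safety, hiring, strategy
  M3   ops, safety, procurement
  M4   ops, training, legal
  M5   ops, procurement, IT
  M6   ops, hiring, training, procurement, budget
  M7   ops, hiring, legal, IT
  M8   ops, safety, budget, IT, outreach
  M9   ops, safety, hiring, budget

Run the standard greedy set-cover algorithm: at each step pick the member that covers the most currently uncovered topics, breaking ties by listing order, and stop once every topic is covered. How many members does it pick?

Pick 1: M1 covers 5 new topics (ops, safety, hiring, procurement, budget).
Pick 2: M4 covers 2 new topics (training, legal).
Pick 3: M8 covers 2 new topics (IT, outreach).
Pick 4: M2 covers 1 new topics (strategy).
Greedy uses 4 members.

4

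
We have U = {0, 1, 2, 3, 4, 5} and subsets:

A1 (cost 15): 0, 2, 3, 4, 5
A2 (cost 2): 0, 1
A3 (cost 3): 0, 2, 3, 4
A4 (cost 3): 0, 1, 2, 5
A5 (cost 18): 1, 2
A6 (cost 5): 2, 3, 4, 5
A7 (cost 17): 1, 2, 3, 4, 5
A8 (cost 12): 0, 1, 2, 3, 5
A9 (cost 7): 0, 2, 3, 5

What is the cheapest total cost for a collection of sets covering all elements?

A3, A4 cover every element at cost 3 + 3 = 6.
Any cover uses at least 2 sets; among all covering selections none totals below 6.

6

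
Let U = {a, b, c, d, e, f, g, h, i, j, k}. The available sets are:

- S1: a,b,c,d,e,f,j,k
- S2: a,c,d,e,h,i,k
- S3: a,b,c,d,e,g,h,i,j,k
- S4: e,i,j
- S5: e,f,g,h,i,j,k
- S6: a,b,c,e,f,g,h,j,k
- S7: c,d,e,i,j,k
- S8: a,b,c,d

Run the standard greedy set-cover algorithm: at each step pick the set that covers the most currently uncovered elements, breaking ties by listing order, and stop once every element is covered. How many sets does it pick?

2

Pick 1: S3 covers 10 new elements (a, b, c, d, e, g, h, i, j, k).
Pick 2: S1 covers 1 new elements (f).
Greedy uses 2 sets.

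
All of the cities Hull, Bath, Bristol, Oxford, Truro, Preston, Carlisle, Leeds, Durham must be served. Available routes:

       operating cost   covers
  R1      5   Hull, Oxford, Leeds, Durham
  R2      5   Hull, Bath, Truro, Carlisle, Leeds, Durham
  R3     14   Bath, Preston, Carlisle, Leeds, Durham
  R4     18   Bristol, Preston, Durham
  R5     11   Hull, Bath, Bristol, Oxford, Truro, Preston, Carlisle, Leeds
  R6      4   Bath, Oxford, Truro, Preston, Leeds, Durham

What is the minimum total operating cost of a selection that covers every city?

15

R5, R6 cover every city at operating cost 11 + 4 = 15.
Any cover uses at least 2 routes; among all covering selections none totals below 15.
Greedy by coverage-per-operating cost would pick R6, R2, R5 for 20 — worse than the optimum 15.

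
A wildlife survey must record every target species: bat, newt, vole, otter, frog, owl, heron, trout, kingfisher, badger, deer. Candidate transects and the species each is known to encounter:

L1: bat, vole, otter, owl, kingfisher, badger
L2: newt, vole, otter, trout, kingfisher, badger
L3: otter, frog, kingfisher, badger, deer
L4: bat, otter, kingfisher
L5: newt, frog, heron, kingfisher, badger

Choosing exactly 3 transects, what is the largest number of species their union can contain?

10

Choosing L1, L2, L3 covers {bat, newt, vole, otter, frog, owl, trout, kingfisher, badger, deer} — 10 species.
No choice of 3 transects does better; here heron is left uncovered.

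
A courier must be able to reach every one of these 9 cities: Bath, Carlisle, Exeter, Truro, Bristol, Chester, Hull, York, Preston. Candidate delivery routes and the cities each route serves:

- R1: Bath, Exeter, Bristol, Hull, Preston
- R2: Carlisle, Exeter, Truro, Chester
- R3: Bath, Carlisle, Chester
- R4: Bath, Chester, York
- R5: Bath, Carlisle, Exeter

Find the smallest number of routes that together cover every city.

3

R1, R2, R4 together cover {Bath, Carlisle, Exeter, Truro, Bristol, Chester, Hull, York, Preston} — every city.
No 2 of the 5 routes cover everything (all 10 pairs fall short), so 3 is minimum.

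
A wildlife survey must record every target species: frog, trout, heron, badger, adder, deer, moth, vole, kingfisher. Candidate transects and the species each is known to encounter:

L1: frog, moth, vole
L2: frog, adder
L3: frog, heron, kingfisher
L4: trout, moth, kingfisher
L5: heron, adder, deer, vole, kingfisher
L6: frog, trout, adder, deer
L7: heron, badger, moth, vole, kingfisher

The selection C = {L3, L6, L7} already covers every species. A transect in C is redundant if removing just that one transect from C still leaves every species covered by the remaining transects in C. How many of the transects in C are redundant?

Drop L3: the rest still cover every species — redundant.
Drop L6: trout, adder, deer uncovered — not redundant.
Drop L7: badger, moth, vole uncovered — not redundant.
1 redundant: L3.

1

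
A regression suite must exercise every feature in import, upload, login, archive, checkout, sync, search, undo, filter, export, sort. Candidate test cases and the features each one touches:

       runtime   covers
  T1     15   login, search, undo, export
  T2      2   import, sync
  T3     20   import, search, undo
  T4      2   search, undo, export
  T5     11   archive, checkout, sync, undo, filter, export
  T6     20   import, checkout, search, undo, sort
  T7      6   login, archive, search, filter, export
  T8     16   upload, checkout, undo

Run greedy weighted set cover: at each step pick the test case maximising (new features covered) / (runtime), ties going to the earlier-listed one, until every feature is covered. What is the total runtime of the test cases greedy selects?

Pick 1: T4 adds 3 new (search, undo, export) at runtime 2 (ratio 3/2).
Pick 2: T2 adds 2 new (import, sync) at runtime 2 (ratio 2/2).
Pick 3: T7 adds 3 new (login, archive, filter) at runtime 6 (ratio 3/6).
Pick 4: T8 adds 2 new (upload, checkout) at runtime 16 (ratio 2/16).
Pick 5: T6 adds 1 new (sort) at runtime 20 (ratio 1/20).
Greedy total runtime: 2 + 2 + 6 + 16 + 20 = 46. (The true optimum is 44, so greedy overshoots here.)

46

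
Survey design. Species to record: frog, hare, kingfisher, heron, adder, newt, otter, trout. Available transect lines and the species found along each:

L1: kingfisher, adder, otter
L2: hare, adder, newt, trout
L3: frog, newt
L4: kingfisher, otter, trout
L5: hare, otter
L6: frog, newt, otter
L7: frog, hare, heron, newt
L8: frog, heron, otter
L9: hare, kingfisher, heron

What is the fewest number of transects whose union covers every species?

3

L1, L2, L7 together cover {frog, hare, kingfisher, heron, adder, newt, otter, trout} — every species.
No 2 of the 9 transects cover everything (all 36 pairs fall short), so 3 is minimum.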